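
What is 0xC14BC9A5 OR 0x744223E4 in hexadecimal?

0xF54BEBE5

OR each hex digit independently (no carries):
  C|7=F, 1|4=5, 4|4=4, B|2=B, C|2=E, 9|3=B, A|E=E, 5|4=5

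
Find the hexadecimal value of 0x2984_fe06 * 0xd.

0x21bc0e64e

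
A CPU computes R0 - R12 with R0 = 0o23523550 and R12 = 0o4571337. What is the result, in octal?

Subtract column by column in base 8:
  0-7 → 1 (borrow)
  5-3-1 → 1
  5-3 → 2
  3-1 → 2
  2-7 → 3 (borrow)
  5-5-1 → 7 (borrow)
  3-4-1 → 6 (borrow)
  2-0-1 → 1

0o16732211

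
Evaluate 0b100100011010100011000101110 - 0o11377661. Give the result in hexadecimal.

0b100100011010100011000101110 = 0x48D462E in hexadecimal.
0o11377661 = 0x25FFB1 in hexadecimal.
Subtract column by column in base 16:
  E-1 → D
  2-B → 7 (borrow)
  6-F-1 → 6 (borrow)
  4-F-1 → 4 (borrow)
  D-5-1 → 7
  8-2 → 6
  4-0 → 4

0x467467D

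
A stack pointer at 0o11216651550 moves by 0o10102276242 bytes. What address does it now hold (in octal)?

Add column by column in base 8, right to left:
  0+2 = 2
  5+4 = 1 carry 1
  5+2+1 = 0 carry 1
  1+6+1 = 0 carry 1
  5+7+1 = 5 carry 1
  6+2+1 = 1 carry 1
  6+2+1 = 1 carry 1
  1+0+1 = 2
  2+1 = 3
  1+0 = 1
  1+1 = 2

0o21321150012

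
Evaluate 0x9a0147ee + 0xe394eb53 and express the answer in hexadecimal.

0x17d963341

Add column by column in base 16, right to left:
  e+3 = 1 carry 1
  e+5+1 = 4 carry 1
  7+b+1 = 3 carry 1
  4+e+1 = 3 carry 1
  1+4+1 = 6
  0+9 = 9
  a+3 = d
  9+e = 7 carry 1
  final carry 1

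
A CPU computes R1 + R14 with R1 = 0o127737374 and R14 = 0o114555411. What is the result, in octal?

0o244515005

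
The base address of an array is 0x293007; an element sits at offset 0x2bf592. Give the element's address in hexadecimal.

Add column by column in base 16, right to left:
  7+2 = 9
  0+9 = 9
  0+5 = 5
  3+f = 2 carry 1
  9+b+1 = 5 carry 1
  2+2+1 = 5

0x552599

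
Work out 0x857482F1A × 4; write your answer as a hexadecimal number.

Multiply each base-16 digit by 4, carrying:
  A×4 = 40 → write 8 carry 2
  1×4+2 = 6 → write 6
  F×4 = 60 → write C carry 3
  2×4+3 = 11 → write B
  8×4 = 32 → write 0 carry 2
  4×4+2 = 18 → write 2 carry 1
  7×4+1 = 29 → write D carry 1
  5×4+1 = 21 → write 5 carry 1
  8×4+1 = 33 → write 1 carry 2
  remaining carry: 2

0x215D20BC68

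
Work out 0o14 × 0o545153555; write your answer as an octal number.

Multiply each base-8 digit by 12, carrying:
  5×12 = 60 → write 4 carry 7
  5×12+7 = 67 → write 3 carry 8
  5×12+8 = 68 → write 4 carry 8
  3×12+8 = 44 → write 4 carry 5
  5×12+5 = 65 → write 1 carry 8
  1×12+8 = 20 → write 4 carry 2
  5×12+2 = 62 → write 6 carry 7
  4×12+7 = 55 → write 7 carry 6
  5×12+6 = 66 → write 2 carry 8
  remaining carry: 10

0o10276414434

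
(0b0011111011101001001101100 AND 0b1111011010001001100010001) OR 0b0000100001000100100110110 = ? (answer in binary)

0b11111011001101100110110

0b0011111011101001001101100 AND 0b1111011010001001100010001 = 0b0011011010001001000000000.
Then OR with 0b0000100001000100100110110.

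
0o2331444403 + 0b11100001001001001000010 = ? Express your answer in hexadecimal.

0x13D6DB45

0o2331444403 = 0x13664903 in hexadecimal.
0b11100001001001001000010 = 0x709242 in hexadecimal.
Add column by column in base 16, right to left:
  3+2 = 5
  0+4 = 4
  9+2 = B
  4+9 = D
  6+0 = 6
  6+7 = D
  3+0 = 3
  1+0 = 1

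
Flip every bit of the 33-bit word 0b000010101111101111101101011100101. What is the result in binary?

0b111101010000010000010010100011010

Invert each bit: 000010101111101111101101011100101 → 111101010000010000010010100011010.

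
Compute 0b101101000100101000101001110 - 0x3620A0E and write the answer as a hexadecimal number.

0b101101000100101000101001110 = 0x5A2514E in hexadecimal.
Subtract column by column in base 16:
  E-E → 0
  4-0 → 4
  1-A → 7 (borrow)
  5-0-1 → 4
  2-2 → 0
  A-6 → 4
  5-3 → 2

0x2404740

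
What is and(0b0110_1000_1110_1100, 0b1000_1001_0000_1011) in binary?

0b0000100000001000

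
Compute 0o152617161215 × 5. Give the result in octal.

0o1025714066301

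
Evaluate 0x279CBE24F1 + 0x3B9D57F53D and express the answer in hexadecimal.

Add column by column in base 16, right to left:
  1+D = E
  F+3 = 2 carry 1
  4+5+1 = A
  2+F = 1 carry 1
  E+7+1 = 6 carry 1
  B+5+1 = 1 carry 1
  C+D+1 = A carry 1
  9+9+1 = 3 carry 1
  7+B+1 = 3 carry 1
  2+3+1 = 6

0x633A161A2E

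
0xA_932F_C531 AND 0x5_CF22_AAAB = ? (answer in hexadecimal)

AND each hex digit independently (no carries):
  A&5=0, 9&C=8, 3&F=3, 2&2=2, F&2=2, C&A=8, 5&A=0, 3&A=2, 1&B=1

0x083228021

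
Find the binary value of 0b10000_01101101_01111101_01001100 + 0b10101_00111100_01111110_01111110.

Add column by column in base 2, right to left:
  0+0 = 0
  0+1 = 1
  1+1 = 0 carry 1
  1+1+1 = 1 carry 1
  0+1+1 = 0 carry 1
  0+1+1 = 0 carry 1
  1+1+1 = 1 carry 1
  0+0+1 = 1
  1+0 = 1
  0+1 = 1
  1+1 = 0 carry 1
  1+1+1 = 1 carry 1
  1+1+1 = 1 carry 1
  1+1+1 = 1 carry 1
  1+1+1 = 1 carry 1
  0+0+1 = 1
  1+0 = 1
  0+0 = 0
  1+1 = 0 carry 1
  1+1+1 = 1 carry 1
  0+1+1 = 0 carry 1
  1+1+1 = 1 carry 1
  1+0+1 = 0 carry 1
  0+0+1 = 1
  0+1 = 1
  0+0 = 0
  0+1 = 1
  0+0 = 0
  1+1 = 0 carry 1
  final carry 1

0b100101101010011111101111001010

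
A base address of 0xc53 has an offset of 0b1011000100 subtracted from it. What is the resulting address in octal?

0o4617

0xc53 = 0o6123 in octal.
0b1011000100 = 0o1304 in octal.
Subtract column by column in base 8:
  3-4 → 7 (borrow)
  2-0-1 → 1
  1-3 → 6 (borrow)
  6-1-1 → 4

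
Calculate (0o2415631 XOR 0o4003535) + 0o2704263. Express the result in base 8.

0o11322567

First 0o2415631 XOR 0o4003535 = 0o6416304.
Add column by column in base 8, right to left:
  4+3 = 7
  0+6 = 6
  3+2 = 5
  6+4 = 2 carry 1
  1+0+1 = 2
  4+7 = 3 carry 1
  6+2+1 = 1 carry 1
  final carry 1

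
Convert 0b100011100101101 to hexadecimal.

0x472d

Group the bits into nibbles: 0100 0111 0010 1101 → 472d.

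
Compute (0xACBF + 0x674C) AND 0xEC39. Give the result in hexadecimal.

Add column by column in base 16, right to left:
  F+C = B carry 1
  B+4+1 = 0 carry 1
  C+7+1 = 4 carry 1
  A+6+1 = 1 carry 1
  final carry 1
Sum = 0x1140B; now AND with 0xEC39:
  1&0=0, 1&E=0, 4&C=4, 0&3=0, B&9=9

0x409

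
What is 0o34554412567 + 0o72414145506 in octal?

0o127170560275

Add column by column in base 8, right to left:
  7+6 = 5 carry 1
  6+0+1 = 7
  5+5 = 2 carry 1
  2+5+1 = 0 carry 1
  1+4+1 = 6
  4+1 = 5
  4+4 = 0 carry 1
  5+1+1 = 7
  5+4 = 1 carry 1
  4+2+1 = 7
  3+7 = 2 carry 1
  final carry 1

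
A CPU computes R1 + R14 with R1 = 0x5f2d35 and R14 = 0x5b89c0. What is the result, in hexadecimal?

0xbab6f5

Add column by column in base 16, right to left:
  5+0 = 5
  3+c = f
  d+9 = 6 carry 1
  2+8+1 = b
  f+b = a carry 1
  5+5+1 = b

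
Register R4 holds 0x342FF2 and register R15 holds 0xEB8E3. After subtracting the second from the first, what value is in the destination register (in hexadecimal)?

Subtract column by column in base 16:
  2-3 → F (borrow)
  F-E-1 → 0
  F-8 → 7
  2-B → 7 (borrow)
  4-E-1 → 5 (borrow)
  3-0-1 → 2

0x25770F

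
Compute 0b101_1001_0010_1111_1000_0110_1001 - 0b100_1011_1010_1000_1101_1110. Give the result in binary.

0b101010001110100111110001011

Subtract column by column in base 2:
  1-0 → 1
  0-1 → 1 (borrow)
  0-1-1 → 0 (borrow)
  1-1-1 → 1 (borrow)
  0-1-1 → 0 (borrow)
  1-0-1 → 0
  1-1 → 0
  0-1 → 1 (borrow)
  0-0-1 → 1 (borrow)
  0-0-1 → 1 (borrow)
  0-0-1 → 1 (borrow)
  1-1-1 → 1 (borrow)
  1-0-1 → 0
  1-1 → 0
  1-0 → 1
  1-1 → 0
  0-1 → 1 (borrow)
  1-1-1 → 1 (borrow)
  0-0-1 → 1 (borrow)
  0-1-1 → 0 (borrow)
  1-0-1 → 0
  0-0 → 0
  0-1 → 1 (borrow)
  1-0-1 → 0
  1-0 → 1
  0-0 → 0
  1-0 → 1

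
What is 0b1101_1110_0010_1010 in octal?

0o157052

Group the bits in threes: 001 101 111 000 101 010 → 157052.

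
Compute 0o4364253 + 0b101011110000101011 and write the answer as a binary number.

0b101001010010011010110

0o4364253 = 0b100011110100010101011 in binary.
Add column by column in base 2, right to left:
  1+1 = 0 carry 1
  1+1+1 = 1 carry 1
  0+0+1 = 1
  1+1 = 0 carry 1
  0+0+1 = 1
  1+1 = 0 carry 1
  0+0+1 = 1
  1+0 = 1
  0+0 = 0
  0+0 = 0
  0+1 = 1
  1+1 = 0 carry 1
  0+1+1 = 0 carry 1
  1+1+1 = 1 carry 1
  1+0+1 = 0 carry 1
  1+1+1 = 1 carry 1
  1+0+1 = 0 carry 1
  0+1+1 = 0 carry 1
  0+0+1 = 1
  0+0 = 0
  1+0 = 1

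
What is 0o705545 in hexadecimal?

Each octal digit is 3 bits: 7=111 0=000 5=101 5=101 4=100 5=101.
Group the bits into nibbles: 0011 1000 1011 0110 0101 → 38B65.

0x38B65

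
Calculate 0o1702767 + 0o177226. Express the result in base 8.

0o2102215

Add column by column in base 8, right to left:
  7+6 = 5 carry 1
  6+2+1 = 1 carry 1
  7+2+1 = 2 carry 1
  2+7+1 = 2 carry 1
  0+7+1 = 0 carry 1
  7+1+1 = 1 carry 1
  1+0+1 = 2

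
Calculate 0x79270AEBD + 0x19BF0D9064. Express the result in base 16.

0x21517E3F21

Add column by column in base 16, right to left:
  D+4 = 1 carry 1
  B+6+1 = 2 carry 1
  E+0+1 = F
  A+9 = 3 carry 1
  0+D+1 = E
  7+0 = 7
  2+F = 1 carry 1
  9+B+1 = 5 carry 1
  7+9+1 = 1 carry 1
  0+1+1 = 2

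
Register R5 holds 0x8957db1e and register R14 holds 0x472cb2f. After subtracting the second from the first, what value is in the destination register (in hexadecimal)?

Subtract column by column in base 16:
  e-f → f (borrow)
  1-2-1 → e (borrow)
  b-b-1 → f (borrow)
  d-c-1 → 0
  7-2 → 5
  5-7 → e (borrow)
  9-4-1 → 4
  8-0 → 8

0x84e50fef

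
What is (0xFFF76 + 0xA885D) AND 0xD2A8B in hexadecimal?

Add column by column in base 16, right to left:
  6+D = 3 carry 1
  7+5+1 = D
  F+8 = 7 carry 1
  F+8+1 = 8 carry 1
  F+A+1 = A carry 1
  final carry 1
Sum = 0x1A87D3; now AND with 0xD2A8B:
  1&0=0, A&D=8, 8&2=0, 7&A=2, D&8=8, 3&B=3

0x80283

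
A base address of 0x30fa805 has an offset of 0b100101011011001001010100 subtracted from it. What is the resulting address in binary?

0x30fa805 = 0b11000011111010100000000101 in binary.
Subtract column by column in base 2:
  1-0 → 1
  0-0 → 0
  1-1 → 0
  0-0 → 0
  0-1 → 1 (borrow)
  0-0-1 → 1 (borrow)
  0-1-1 → 0 (borrow)
  0-0-1 → 1 (borrow)
  0-0-1 → 1 (borrow)
  0-1-1 → 0 (borrow)
  0-0-1 → 1 (borrow)
  1-0-1 → 0
  0-1 → 1 (borrow)
  1-1-1 → 1 (borrow)
  0-0-1 → 1 (borrow)
  1-1-1 → 1 (borrow)
  1-1-1 → 1 (borrow)
  1-0-1 → 0
  1-1 → 0
  1-0 → 1
  0-1 → 1 (borrow)
  0-0-1 → 1 (borrow)
  0-0-1 → 1 (borrow)
  0-1-1 → 0 (borrow)
  1-0-1 → 0
  1-0 → 1

0b10011110011111010110110001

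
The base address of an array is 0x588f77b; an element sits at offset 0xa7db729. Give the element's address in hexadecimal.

Add column by column in base 16, right to left:
  b+9 = 4 carry 1
  7+2+1 = a
  7+7 = e
  f+b = a carry 1
  8+d+1 = 6 carry 1
  8+7+1 = 0 carry 1
  5+a+1 = 0 carry 1
  final carry 1

0x1006aea4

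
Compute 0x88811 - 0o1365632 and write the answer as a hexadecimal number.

0x29C77

0o1365632 = 0x5EB9A in hexadecimal.
Subtract column by column in base 16:
  1-A → 7 (borrow)
  1-9-1 → 7 (borrow)
  8-B-1 → C (borrow)
  8-E-1 → 9 (borrow)
  8-5-1 → 2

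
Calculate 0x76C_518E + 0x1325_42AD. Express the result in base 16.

0x1A91943B

Add column by column in base 16, right to left:
  E+D = B carry 1
  8+A+1 = 3 carry 1
  1+2+1 = 4
  5+4 = 9
  C+5 = 1 carry 1
  6+2+1 = 9
  7+3 = A
  0+1 = 1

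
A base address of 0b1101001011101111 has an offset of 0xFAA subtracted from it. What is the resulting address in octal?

0o141505

0b1101001011101111 = 0o151357 in octal.
0xFAA = 0o7652 in octal.
Subtract column by column in base 8:
  7-2 → 5
  5-5 → 0
  3-6 → 5 (borrow)
  1-7-1 → 1 (borrow)
  5-0-1 → 4
  1-0 → 1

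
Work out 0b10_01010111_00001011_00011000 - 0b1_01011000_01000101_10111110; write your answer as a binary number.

0b111111101100010101011010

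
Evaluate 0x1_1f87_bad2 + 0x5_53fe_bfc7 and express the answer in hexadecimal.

Add column by column in base 16, right to left:
  2+7 = 9
  d+c = 9 carry 1
  a+f+1 = a carry 1
  b+b+1 = 7 carry 1
  7+e+1 = 6 carry 1
  8+f+1 = 8 carry 1
  f+3+1 = 3 carry 1
  1+5+1 = 7
  1+5 = 6

0x673867a99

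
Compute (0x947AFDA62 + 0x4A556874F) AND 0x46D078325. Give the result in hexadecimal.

0x46D060121

Add column by column in base 16, right to left:
  2+F = 1 carry 1
  6+4+1 = B
  A+7 = 1 carry 1
  D+8+1 = 6 carry 1
  F+6+1 = 6 carry 1
  A+5+1 = 0 carry 1
  7+5+1 = D
  4+A = E
  9+4 = D
Sum = 0xDED0661B1; now AND with 0x46D078325:
  D&4=4, E&6=6, D&D=D, 0&0=0, 6&7=6, 6&8=0, 1&3=1, B&2=2, 1&5=1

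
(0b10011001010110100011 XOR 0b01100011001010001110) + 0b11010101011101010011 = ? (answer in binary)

First 0b10011001010110100011 XOR 0b01100011001010001110 = 0b11111010011100101101.
Add column by column in base 2, right to left:
  1+1 = 0 carry 1
  0+1+1 = 0 carry 1
  1+0+1 = 0 carry 1
  1+0+1 = 0 carry 1
  0+1+1 = 0 carry 1
  1+0+1 = 0 carry 1
  0+1+1 = 0 carry 1
  0+0+1 = 1
  1+1 = 0 carry 1
  1+1+1 = 1 carry 1
  1+1+1 = 1 carry 1
  0+0+1 = 1
  0+1 = 1
  1+0 = 1
  0+1 = 1
  1+0 = 1
  1+1 = 0 carry 1
  1+0+1 = 0 carry 1
  1+1+1 = 1 carry 1
  1+1+1 = 1 carry 1
  final carry 1

0b111001111111010000000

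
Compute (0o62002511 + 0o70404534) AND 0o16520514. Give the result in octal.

0o12400004

Add column by column in base 8, right to left:
  1+4 = 5
  1+3 = 4
  5+5 = 2 carry 1
  2+4+1 = 7
  0+0 = 0
  0+4 = 4
  2+0 = 2
  6+7 = 5 carry 1
  final carry 1
Sum = 0o152407245; now AND with 0o16520514:
  1&0=0, 5&1=1, 2&6=2, 4&5=4, 0&2=0, 7&0=0, 2&5=0, 4&1=0, 5&4=4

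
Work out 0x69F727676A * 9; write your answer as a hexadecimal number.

Multiply each base-16 digit by 9, carrying:
  A×9 = 90 → write A carry 5
  6×9+5 = 59 → write B carry 3
  7×9+3 = 66 → write 2 carry 4
  6×9+4 = 58 → write A carry 3
  7×9+3 = 66 → write 2 carry 4
  2×9+4 = 22 → write 6 carry 1
  7×9+1 = 64 → write 0 carry 4
  F×9+4 = 139 → write B carry 8
  9×9+8 = 89 → write 9 carry 5
  6×9+5 = 59 → write B carry 3
  remaining carry: 3

0x3B9B062A2BA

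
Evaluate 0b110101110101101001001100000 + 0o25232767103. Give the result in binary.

0o25232767103 = 0b10101010011010111110111001000011 in binary.
Add column by column in base 2, right to left:
  0+1 = 1
  0+1 = 1
  0+0 = 0
  0+0 = 0
  0+0 = 0
  1+0 = 1
  1+1 = 0 carry 1
  0+0+1 = 1
  0+0 = 0
  1+1 = 0 carry 1
  0+1+1 = 0 carry 1
  0+1+1 = 0 carry 1
  1+0+1 = 0 carry 1
  0+1+1 = 0 carry 1
  1+1+1 = 1 carry 1
  1+1+1 = 1 carry 1
  0+1+1 = 0 carry 1
  1+1+1 = 1 carry 1
  0+0+1 = 1
  1+1 = 0 carry 1
  1+0+1 = 0 carry 1
  1+1+1 = 1 carry 1
  0+1+1 = 0 carry 1
  1+0+1 = 0 carry 1
  0+0+1 = 1
  1+1 = 0 carry 1
  1+0+1 = 0 carry 1
  0+1+1 = 0 carry 1
  0+0+1 = 1
  0+1 = 1
  0+0 = 0
  0+1 = 1

0b10110001001001101100000010100011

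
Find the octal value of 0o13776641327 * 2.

0o27775502656

Multiply each base-8 digit by 2, carrying:
  7×2 = 14 → write 6 carry 1
  2×2+1 = 5 → write 5
  3×2 = 6 → write 6
  1×2 = 2 → write 2
  4×2 = 8 → write 0 carry 1
  6×2+1 = 13 → write 5 carry 1
  6×2+1 = 13 → write 5 carry 1
  7×2+1 = 15 → write 7 carry 1
  7×2+1 = 15 → write 7 carry 1
  3×2+1 = 7 → write 7
  1×2 = 2 → write 2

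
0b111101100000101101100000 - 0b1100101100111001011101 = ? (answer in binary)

Subtract column by column in base 2:
  0-1 → 1 (borrow)
  0-0-1 → 1 (borrow)
  0-1-1 → 0 (borrow)
  0-1-1 → 0 (borrow)
  0-1-1 → 0 (borrow)
  1-0-1 → 0
  1-1 → 0
  0-0 → 0
  1-0 → 1
  1-1 → 0
  0-1 → 1 (borrow)
  1-1-1 → 1 (borrow)
  0-0-1 → 1 (borrow)
  0-0-1 → 1 (borrow)
  0-1-1 → 0 (borrow)
  0-1-1 → 0 (borrow)
  0-0-1 → 1 (borrow)
  1-1-1 → 1 (borrow)
  1-0-1 → 0
  0-0 → 0
  1-1 → 0
  1-1 → 0
  1-0 → 1
  1-0 → 1

0b110000110011110100000011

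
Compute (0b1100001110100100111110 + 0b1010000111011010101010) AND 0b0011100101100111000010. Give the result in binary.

0b10000101100111000000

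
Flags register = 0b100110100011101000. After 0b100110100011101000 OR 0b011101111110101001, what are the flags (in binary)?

OR bit by bit (1 where either bit is 1):
  100110100011101000
| 011101111110101001
= 111111111111101001

0b111111111111101001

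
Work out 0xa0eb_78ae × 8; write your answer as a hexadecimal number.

0x5075bc570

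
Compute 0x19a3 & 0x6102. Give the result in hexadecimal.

0x0102

AND each hex digit independently (no carries):
  1&6=0, 9&1=1, a&0=0, 3&2=2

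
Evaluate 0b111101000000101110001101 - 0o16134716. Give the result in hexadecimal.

0xbb51bf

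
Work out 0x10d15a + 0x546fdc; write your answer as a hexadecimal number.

Add column by column in base 16, right to left:
  a+c = 6 carry 1
  5+d+1 = 3 carry 1
  1+f+1 = 1 carry 1
  d+6+1 = 4 carry 1
  0+4+1 = 5
  1+5 = 6

0x654136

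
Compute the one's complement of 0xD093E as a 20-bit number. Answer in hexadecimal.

0x2F6C1

Each hex digit d becomes F−d:
  D→2, 0→F, 9→6, 3→C, E→1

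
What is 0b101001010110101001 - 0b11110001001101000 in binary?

Subtract column by column in base 2:
  1-0 → 1
  0-0 → 0
  0-0 → 0
  1-1 → 0
  0-0 → 0
  1-1 → 0
  0-1 → 1 (borrow)
  1-0-1 → 0
  1-0 → 1
  0-1 → 1 (borrow)
  1-0-1 → 0
  0-0 → 0
  1-0 → 1
  0-1 → 1 (borrow)
  0-1-1 → 0 (borrow)
  1-1-1 → 1 (borrow)
  0-1-1 → 0 (borrow)
  1-0-1 → 0

0b1011001101000001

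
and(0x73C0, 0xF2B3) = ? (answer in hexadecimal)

AND each hex digit independently (no carries):
  7&F=7, 3&2=2, C&B=8, 0&3=0

0x7280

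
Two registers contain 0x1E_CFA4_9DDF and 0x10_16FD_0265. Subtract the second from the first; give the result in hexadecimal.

Subtract column by column in base 16:
  F-5 → A
  D-6 → 7
  D-2 → B
  9-0 → 9
  4-D → 7 (borrow)
  A-F-1 → A (borrow)
  F-6-1 → 8
  C-1 → B
  E-0 → E
  1-1 → 0

0xEB8A79B7A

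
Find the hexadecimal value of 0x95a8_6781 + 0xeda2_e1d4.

Add column by column in base 16, right to left:
  1+4 = 5
  8+d = 5 carry 1
  7+1+1 = 9
  6+e = 4 carry 1
  8+2+1 = b
  a+a = 4 carry 1
  5+d+1 = 3 carry 1
  9+e+1 = 8 carry 1
  final carry 1

0x1834b4955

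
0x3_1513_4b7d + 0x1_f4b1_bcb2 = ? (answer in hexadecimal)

0x509c5082f

Add column by column in base 16, right to left:
  d+2 = f
  7+b = 2 carry 1
  b+c+1 = 8 carry 1
  4+b+1 = 0 carry 1
  3+1+1 = 5
  1+b = c
  5+4 = 9
  1+f = 0 carry 1
  3+1+1 = 5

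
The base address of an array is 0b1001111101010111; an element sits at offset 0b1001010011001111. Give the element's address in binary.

0b10011010000100110

Add column by column in base 2, right to left:
  1+1 = 0 carry 1
  1+1+1 = 1 carry 1
  1+1+1 = 1 carry 1
  0+1+1 = 0 carry 1
  1+0+1 = 0 carry 1
  0+0+1 = 1
  1+1 = 0 carry 1
  0+1+1 = 0 carry 1
  1+0+1 = 0 carry 1
  1+0+1 = 0 carry 1
  1+1+1 = 1 carry 1
  1+0+1 = 0 carry 1
  1+1+1 = 1 carry 1
  0+0+1 = 1
  0+0 = 0
  1+1 = 0 carry 1
  final carry 1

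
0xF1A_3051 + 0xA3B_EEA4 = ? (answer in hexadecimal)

0x19561EF5

Add column by column in base 16, right to left:
  1+4 = 5
  5+A = F
  0+E = E
  3+E = 1 carry 1
  A+B+1 = 6 carry 1
  1+3+1 = 5
  F+A = 9 carry 1
  final carry 1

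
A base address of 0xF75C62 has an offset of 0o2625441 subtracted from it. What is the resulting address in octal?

0o73030501

0xF75C62 = 0o75656142 in octal.
Subtract column by column in base 8:
  2-1 → 1
  4-4 → 0
  1-4 → 5 (borrow)
  6-5-1 → 0
  5-2 → 3
  6-6 → 0
  5-2 → 3
  7-0 → 7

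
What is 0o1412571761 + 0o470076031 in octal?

0o2102670012

Add column by column in base 8, right to left:
  1+1 = 2
  6+3 = 1 carry 1
  7+0+1 = 0 carry 1
  1+6+1 = 0 carry 1
  7+7+1 = 7 carry 1
  5+0+1 = 6
  2+0 = 2
  1+7 = 0 carry 1
  4+4+1 = 1 carry 1
  1+0+1 = 2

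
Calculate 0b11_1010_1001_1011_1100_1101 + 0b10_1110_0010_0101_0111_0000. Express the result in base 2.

0b11010001100000100111101

Add column by column in base 2, right to left:
  1+0 = 1
  0+0 = 0
  1+0 = 1
  1+0 = 1
  0+1 = 1
  0+1 = 1
  1+1 = 0 carry 1
  1+0+1 = 0 carry 1
  1+1+1 = 1 carry 1
  1+0+1 = 0 carry 1
  0+1+1 = 0 carry 1
  1+0+1 = 0 carry 1
  1+0+1 = 0 carry 1
  0+1+1 = 0 carry 1
  0+0+1 = 1
  1+0 = 1
  0+0 = 0
  1+1 = 0 carry 1
  0+1+1 = 0 carry 1
  1+1+1 = 1 carry 1
  1+0+1 = 0 carry 1
  1+1+1 = 1 carry 1
  final carry 1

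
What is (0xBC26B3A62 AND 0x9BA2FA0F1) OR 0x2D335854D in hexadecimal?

0xBD33FA56D

0xBC26B3A62 AND 0x9BA2FA0F1 = 0x9822B2060.
Then OR with 0x2D335854D.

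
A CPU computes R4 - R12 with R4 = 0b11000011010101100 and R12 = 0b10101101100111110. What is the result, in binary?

Subtract column by column in base 2:
  0-0 → 0
  0-1 → 1 (borrow)
  1-1-1 → 1 (borrow)
  1-1-1 → 1 (borrow)
  0-1-1 → 0 (borrow)
  1-1-1 → 1 (borrow)
  0-0-1 → 1 (borrow)
  1-0-1 → 0
  0-1 → 1 (borrow)
  1-1-1 → 1 (borrow)
  1-0-1 → 0
  0-1 → 1 (borrow)
  0-1-1 → 0 (borrow)
  0-0-1 → 1 (borrow)
  0-1-1 → 0 (borrow)
  1-0-1 → 0
  1-1 → 0

0b10101101101110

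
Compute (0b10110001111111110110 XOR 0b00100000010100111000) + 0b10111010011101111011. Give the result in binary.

First 0b10110001111111110110 XOR 0b00100000010100111000 = 0b10010001101011001110.
Add column by column in base 2, right to left:
  0+1 = 1
  1+1 = 0 carry 1
  1+0+1 = 0 carry 1
  1+1+1 = 1 carry 1
  0+1+1 = 0 carry 1
  0+1+1 = 0 carry 1
  1+1+1 = 1 carry 1
  1+0+1 = 0 carry 1
  0+1+1 = 0 carry 1
  1+1+1 = 1 carry 1
  0+1+1 = 0 carry 1
  1+0+1 = 0 carry 1
  1+0+1 = 0 carry 1
  0+1+1 = 0 carry 1
  0+0+1 = 1
  0+1 = 1
  1+1 = 0 carry 1
  0+1+1 = 0 carry 1
  0+0+1 = 1
  1+1 = 0 carry 1
  final carry 1

0b101001100001001001001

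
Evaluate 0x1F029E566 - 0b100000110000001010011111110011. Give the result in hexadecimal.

0b100000110000001010011111110011 = 0x20C0A7F3 in hexadecimal.
Subtract column by column in base 16:
  6-3 → 3
  6-F → 7 (borrow)
  5-7-1 → D (borrow)
  E-A-1 → 3
  9-0 → 9
  2-C → 6 (borrow)
  0-0-1 → F (borrow)
  F-2-1 → C
  1-0 → 1

0x1CF693D73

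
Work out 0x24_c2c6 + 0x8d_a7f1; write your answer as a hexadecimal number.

0xb26ab7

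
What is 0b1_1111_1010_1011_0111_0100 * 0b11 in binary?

0b10111110000001001011100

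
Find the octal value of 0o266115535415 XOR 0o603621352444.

XOR each oct digit independently (no carries):
  2^6=4, 6^0=6, 6^3=5, 1^6=7, 1^2=3, 5^1=4, 5^3=6, 3^5=6, 5^2=7, 4^4=0, 1^4=5, 5^4=1

0o465734667051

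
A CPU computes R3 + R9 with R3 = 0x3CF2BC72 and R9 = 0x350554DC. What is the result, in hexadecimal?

0x71F8114E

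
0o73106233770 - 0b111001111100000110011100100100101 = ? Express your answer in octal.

0o1145377323

0b111001111100000110011100100100101 = 0o71740634445 in octal.
Subtract column by column in base 8:
  0-5 → 3 (borrow)
  7-4-1 → 2
  7-4 → 3
  3-4 → 7 (borrow)
  3-3-1 → 7 (borrow)
  2-6-1 → 3 (borrow)
  6-0-1 → 5
  0-4 → 4 (borrow)
  1-7-1 → 1 (borrow)
  3-1-1 → 1
  7-7 → 0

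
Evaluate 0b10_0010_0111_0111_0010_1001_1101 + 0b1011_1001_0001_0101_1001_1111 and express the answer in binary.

Add column by column in base 2, right to left:
  1+1 = 0 carry 1
  0+1+1 = 0 carry 1
  1+1+1 = 1 carry 1
  1+1+1 = 1 carry 1
  1+1+1 = 1 carry 1
  0+0+1 = 1
  0+0 = 0
  1+1 = 0 carry 1
  0+1+1 = 0 carry 1
  1+0+1 = 0 carry 1
  0+1+1 = 0 carry 1
  0+0+1 = 1
  1+1 = 0 carry 1
  1+0+1 = 0 carry 1
  1+0+1 = 0 carry 1
  0+0+1 = 1
  1+1 = 0 carry 1
  1+0+1 = 0 carry 1
  1+0+1 = 0 carry 1
  0+1+1 = 0 carry 1
  0+1+1 = 0 carry 1
  1+1+1 = 1 carry 1
  0+0+1 = 1
  0+1 = 1
  0+0 = 0
  1+0 = 1

0b10111000001000100000111100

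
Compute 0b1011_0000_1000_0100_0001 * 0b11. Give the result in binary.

0b1000010001100011000011

Multiply each base-2 digit by 3, carrying:
  1×3 = 3 → write 1 carry 1
  0×3+1 = 1 → write 1
  0×3 = 0 → write 0
  0×3 = 0 → write 0
  0×3 = 0 → write 0
  0×3 = 0 → write 0
  1×3 = 3 → write 1 carry 1
  0×3+1 = 1 → write 1
  0×3 = 0 → write 0
  0×3 = 0 → write 0
  0×3 = 0 → write 0
  1×3 = 3 → write 1 carry 1
  0×3+1 = 1 → write 1
  0×3 = 0 → write 0
  0×3 = 0 → write 0
  0×3 = 0 → write 0
  1×3 = 3 → write 1 carry 1
  1×3+1 = 4 → write 0 carry 2
  0×3+2 = 2 → write 0 carry 1
  1×3+1 = 4 → write 0 carry 2
  remaining carry: 10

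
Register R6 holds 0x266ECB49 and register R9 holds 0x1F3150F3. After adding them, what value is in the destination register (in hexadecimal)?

0x45A01C3C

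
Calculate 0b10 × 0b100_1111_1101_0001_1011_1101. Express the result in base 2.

Multiply each base-2 digit by 2, carrying:
  1×2 = 2 → write 0 carry 1
  0×2+1 = 1 → write 1
  1×2 = 2 → write 0 carry 1
  1×2+1 = 3 → write 1 carry 1
  1×2+1 = 3 → write 1 carry 1
  1×2+1 = 3 → write 1 carry 1
  0×2+1 = 1 → write 1
  1×2 = 2 → write 0 carry 1
  1×2+1 = 3 → write 1 carry 1
  0×2+1 = 1 → write 1
  0×2 = 0 → write 0
  0×2 = 0 → write 0
  1×2 = 2 → write 0 carry 1
  0×2+1 = 1 → write 1
  1×2 = 2 → write 0 carry 1
  1×2+1 = 3 → write 1 carry 1
  1×2+1 = 3 → write 1 carry 1
  1×2+1 = 3 → write 1 carry 1
  1×2+1 = 3 → write 1 carry 1
  1×2+1 = 3 → write 1 carry 1
  0×2+1 = 1 → write 1
  0×2 = 0 → write 0
  1×2 = 2 → write 0 carry 1
  remaining carry: 1

0b100111111010001101111010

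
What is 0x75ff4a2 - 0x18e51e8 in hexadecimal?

0x5d1a2ba

Subtract column by column in base 16:
  2-8 → a (borrow)
  a-e-1 → b (borrow)
  4-1-1 → 2
  f-5 → a
  f-e → 1
  5-8 → d (borrow)
  7-1-1 → 5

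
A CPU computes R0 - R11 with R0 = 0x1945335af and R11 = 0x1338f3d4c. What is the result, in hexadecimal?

Subtract column by column in base 16:
  f-c → 3
  a-4 → 6
  5-d → 8 (borrow)
  3-3-1 → f (borrow)
  3-f-1 → 3 (borrow)
  5-8-1 → c (borrow)
  4-3-1 → 0
  9-3 → 6
  1-1 → 0

0x60c3f863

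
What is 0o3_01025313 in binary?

0b11000001000010101011001011

Each octal digit is 3 bits: 3=011 0=000 1=001 0=000 2=010 5=101 3=011 1=001 3=011.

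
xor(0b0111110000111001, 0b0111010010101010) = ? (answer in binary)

0b0000100010010011

XOR bit by bit (1 where the bits differ):
  0111110000111001
^ 0111010010101010
= 0000100010010011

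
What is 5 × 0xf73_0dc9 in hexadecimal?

0x4d3f44ed

Multiply each base-16 digit by 5, carrying:
  9×5 = 45 → write d carry 2
  c×5+2 = 62 → write e carry 3
  d×5+3 = 68 → write 4 carry 4
  0×5+4 = 4 → write 4
  3×5 = 15 → write f
  7×5 = 35 → write 3 carry 2
  f×5+2 = 77 → write d carry 4
  remaining carry: 4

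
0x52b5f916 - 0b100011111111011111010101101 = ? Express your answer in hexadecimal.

0x4e363a69

0b100011111111011111010101101 = 0x47fbead in hexadecimal.
Subtract column by column in base 16:
  6-d → 9 (borrow)
  1-a-1 → 6 (borrow)
  9-e-1 → a (borrow)
  f-b-1 → 3
  5-f → 6 (borrow)
  b-7-1 → 3
  2-4 → e (borrow)
  5-0-1 → 4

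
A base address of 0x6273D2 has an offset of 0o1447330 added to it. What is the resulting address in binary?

0x6273D2 = 0b11000100111001111010010 in binary.
0o1447330 = 0b1100100111011011000 in binary.
Add column by column in base 2, right to left:
  0+0 = 0
  1+0 = 1
  0+0 = 0
  0+1 = 1
  1+1 = 0 carry 1
  0+0+1 = 1
  1+1 = 0 carry 1
  1+1+1 = 1 carry 1
  1+0+1 = 0 carry 1
  1+1+1 = 1 carry 1
  0+1+1 = 0 carry 1
  0+1+1 = 0 carry 1
  1+0+1 = 0 carry 1
  1+0+1 = 0 carry 1
  1+1+1 = 1 carry 1
  0+0+1 = 1
  0+0 = 0
  1+1 = 0 carry 1
  0+1+1 = 0 carry 1
  0+0+1 = 1
  0+0 = 0
  1+0 = 1
  1+0 = 1

0b11010001100001010101010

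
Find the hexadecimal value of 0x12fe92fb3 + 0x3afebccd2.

Add column by column in base 16, right to left:
  3+2 = 5
  b+d = 8 carry 1
  f+c+1 = c carry 1
  2+c+1 = f
  9+b = 4 carry 1
  e+e+1 = d carry 1
  f+f+1 = f carry 1
  2+a+1 = d
  1+3 = 4

0x4dfd4fc85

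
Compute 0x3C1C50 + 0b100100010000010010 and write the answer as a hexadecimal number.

0x3E6062

0b100100010000010010 = 0x24412 in hexadecimal.
Add column by column in base 16, right to left:
  0+2 = 2
  5+1 = 6
  C+4 = 0 carry 1
  1+4+1 = 6
  C+2 = E
  3+0 = 3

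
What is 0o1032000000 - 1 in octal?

0o1031777777

The trailing 6 digits are 0, so subtracting 1 borrows through: they become 7 and the next digit up decrements.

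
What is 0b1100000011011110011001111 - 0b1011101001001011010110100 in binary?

0b11010010011000011011

Subtract column by column in base 2:
  1-0 → 1
  1-0 → 1
  1-1 → 0
  1-0 → 1
  0-1 → 1 (borrow)
  0-1-1 → 0 (borrow)
  1-0-1 → 0
  1-1 → 0
  0-0 → 0
  0-1 → 1 (borrow)
  1-1-1 → 1 (borrow)
  1-0-1 → 0
  1-1 → 0
  1-0 → 1
  0-0 → 0
  1-1 → 0
  1-0 → 1
  0-0 → 0
  0-1 → 1 (borrow)
  0-0-1 → 1 (borrow)
  0-1-1 → 0 (borrow)
  0-1-1 → 0 (borrow)
  0-1-1 → 0 (borrow)
  1-0-1 → 0
  1-1 → 0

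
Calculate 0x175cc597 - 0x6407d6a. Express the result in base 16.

0x111c482d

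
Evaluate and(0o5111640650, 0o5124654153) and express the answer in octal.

0o5100640050

AND each oct digit independently (no carries):
  5&5=5, 1&1=1, 1&2=0, 1&4=0, 6&6=6, 4&5=4, 0&4=0, 6&1=0, 5&5=5, 0&3=0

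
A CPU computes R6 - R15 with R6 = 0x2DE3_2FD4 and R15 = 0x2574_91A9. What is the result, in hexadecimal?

0x86E9E2B

Subtract column by column in base 16:
  4-9 → B (borrow)
  D-A-1 → 2
  F-1 → E
  2-9 → 9 (borrow)
  3-4-1 → E (borrow)
  E-7-1 → 6
  D-5 → 8
  2-2 → 0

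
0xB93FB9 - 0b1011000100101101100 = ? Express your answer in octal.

0xB93FB9 = 0o56237671 in octal.
0b1011000100101101100 = 0o1304554 in octal.
Subtract column by column in base 8:
  1-4 → 5 (borrow)
  7-5-1 → 1
  6-5 → 1
  7-4 → 3
  3-0 → 3
  2-3 → 7 (borrow)
  6-1-1 → 4
  5-0 → 5

0o54733115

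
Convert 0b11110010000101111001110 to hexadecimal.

0x790BCE

Group the bits into nibbles: 0111 1001 0000 1011 1100 1110 → 790BCE.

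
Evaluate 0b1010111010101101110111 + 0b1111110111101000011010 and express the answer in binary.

0b11010110010010110010001

Add column by column in base 2, right to left:
  1+0 = 1
  1+1 = 0 carry 1
  1+0+1 = 0 carry 1
  0+1+1 = 0 carry 1
  1+1+1 = 1 carry 1
  1+0+1 = 0 carry 1
  1+0+1 = 0 carry 1
  0+0+1 = 1
  1+0 = 1
  1+1 = 0 carry 1
  0+0+1 = 1
  1+1 = 0 carry 1
  0+1+1 = 0 carry 1
  1+1+1 = 1 carry 1
  0+1+1 = 0 carry 1
  1+0+1 = 0 carry 1
  1+1+1 = 1 carry 1
  1+1+1 = 1 carry 1
  0+1+1 = 0 carry 1
  1+1+1 = 1 carry 1
  0+1+1 = 0 carry 1
  1+1+1 = 1 carry 1
  final carry 1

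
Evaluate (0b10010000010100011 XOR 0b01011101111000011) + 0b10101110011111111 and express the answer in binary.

0b101111100001011111

First 0b10010000010100011 XOR 0b01011101111000011 = 0b11001101101100000.
Add column by column in base 2, right to left:
  0+1 = 1
  0+1 = 1
  0+1 = 1
  0+1 = 1
  0+1 = 1
  1+1 = 0 carry 1
  1+1+1 = 1 carry 1
  0+1+1 = 0 carry 1
  1+0+1 = 0 carry 1
  1+0+1 = 0 carry 1
  0+1+1 = 0 carry 1
  1+1+1 = 1 carry 1
  1+1+1 = 1 carry 1
  0+0+1 = 1
  0+1 = 1
  1+0 = 1
  1+1 = 0 carry 1
  final carry 1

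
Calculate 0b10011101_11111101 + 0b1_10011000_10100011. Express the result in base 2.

Add column by column in base 2, right to left:
  1+1 = 0 carry 1
  0+1+1 = 0 carry 1
  1+0+1 = 0 carry 1
  1+0+1 = 0 carry 1
  1+0+1 = 0 carry 1
  1+1+1 = 1 carry 1
  1+0+1 = 0 carry 1
  1+1+1 = 1 carry 1
  1+0+1 = 0 carry 1
  0+0+1 = 1
  1+0 = 1
  1+1 = 0 carry 1
  1+1+1 = 1 carry 1
  0+0+1 = 1
  0+0 = 0
  1+1 = 0 carry 1
  0+1+1 = 0 carry 1
  final carry 1

0b100011011010100000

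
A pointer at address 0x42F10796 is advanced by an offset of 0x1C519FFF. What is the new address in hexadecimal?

Add column by column in base 16, right to left:
  6+F = 5 carry 1
  9+F+1 = 9 carry 1
  7+F+1 = 7 carry 1
  0+9+1 = A
  1+1 = 2
  F+5 = 4 carry 1
  2+C+1 = F
  4+1 = 5

0x5F42A795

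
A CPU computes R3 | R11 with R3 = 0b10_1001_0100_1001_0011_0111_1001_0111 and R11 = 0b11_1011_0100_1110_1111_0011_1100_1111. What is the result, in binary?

OR bit by bit (1 where either bit is 1):
  101001010010010011011110010111
| 111011010011101111001111001111
= 111011010011111111011111011111

0b111011010011111111011111011111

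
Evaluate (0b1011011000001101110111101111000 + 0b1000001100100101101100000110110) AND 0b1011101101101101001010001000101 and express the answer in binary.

Add column by column in base 2, right to left:
  0+0 = 0
  0+1 = 1
  0+1 = 1
  1+0 = 1
  1+1 = 0 carry 1
  1+1+1 = 1 carry 1
  1+0+1 = 0 carry 1
  0+0+1 = 1
  1+0 = 1
  1+0 = 1
  1+0 = 1
  1+1 = 0 carry 1
  0+1+1 = 0 carry 1
  1+0+1 = 0 carry 1
  1+1+1 = 1 carry 1
  1+1+1 = 1 carry 1
  0+0+1 = 1
  1+1 = 0 carry 1
  1+0+1 = 0 carry 1
  0+0+1 = 1
  0+1 = 1
  0+0 = 0
  0+0 = 0
  0+1 = 1
  1+1 = 0 carry 1
  1+0+1 = 0 carry 1
  0+0+1 = 1
  1+0 = 1
  1+0 = 1
  0+0 = 0
  1+1 = 0 carry 1
  final carry 1
Sum = 0b10011100100110011100011110101110; now AND with 0b1011101101101101001010001000101:
  10011100100110011100011110101110
& 01011101101101101001010001000101
= 00011100100100001000010000000100

0b11100100100001000010000000100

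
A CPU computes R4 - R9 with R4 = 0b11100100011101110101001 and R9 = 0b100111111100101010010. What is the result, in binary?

Subtract column by column in base 2:
  1-0 → 1
  0-1 → 1 (borrow)
  0-0-1 → 1 (borrow)
  1-0-1 → 0
  0-1 → 1 (borrow)
  1-0-1 → 0
  0-1 → 1 (borrow)
  1-0-1 → 0
  1-1 → 0
  1-0 → 1
  0-0 → 0
  1-1 → 0
  1-1 → 0
  1-1 → 0
  0-1 → 1 (borrow)
  0-1-1 → 0 (borrow)
  0-1-1 → 0 (borrow)
  1-1-1 → 1 (borrow)
  0-0-1 → 1 (borrow)
  0-0-1 → 1 (borrow)
  1-1-1 → 1 (borrow)
  1-0-1 → 0
  1-0 → 1

0b10111100100001001010111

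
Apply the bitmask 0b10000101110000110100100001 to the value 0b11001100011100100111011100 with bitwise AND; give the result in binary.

0b10000100010000100100000000

AND bit by bit (1 only where both bits are 1):
  11001100011100100111011100
& 10000101110000110100100001
= 10000100010000100100000000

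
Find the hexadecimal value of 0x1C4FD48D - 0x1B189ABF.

Subtract column by column in base 16:
  D-F → E (borrow)
  8-B-1 → C (borrow)
  4-A-1 → 9 (borrow)
  D-9-1 → 3
  F-8 → 7
  4-1 → 3
  C-B → 1
  1-1 → 0

0x13739CE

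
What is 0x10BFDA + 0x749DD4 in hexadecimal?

Add column by column in base 16, right to left:
  A+4 = E
  D+D = A carry 1
  F+D+1 = D carry 1
  B+9+1 = 5 carry 1
  0+4+1 = 5
  1+7 = 8

0x855DAE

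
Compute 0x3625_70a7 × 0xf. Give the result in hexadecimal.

Multiply each base-16 digit by 15, carrying:
  7×15 = 105 → write 9 carry 6
  a×15+6 = 156 → write c carry 9
  0×15+9 = 9 → write 9
  7×15 = 105 → write 9 carry 6
  5×15+6 = 81 → write 1 carry 5
  2×15+5 = 35 → write 3 carry 2
  6×15+2 = 92 → write c carry 5
  3×15+5 = 50 → write 2 carry 3
  remaining carry: 3

0x32c3199c9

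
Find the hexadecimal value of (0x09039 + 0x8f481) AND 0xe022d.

Add column by column in base 16, right to left:
  9+1 = a
  3+8 = b
  0+4 = 4
  9+f = 8 carry 1
  0+8+1 = 9
Sum = 0x984ba; now AND with 0xe022d:
  9&e=8, 8&0=0, 4&2=0, b&2=2, a&d=8

0x80028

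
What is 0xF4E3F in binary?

0b11110100111000111111

Expand each hex digit to 4 bits: F=1111 4=0100 E=1110 3=0011 F=1111.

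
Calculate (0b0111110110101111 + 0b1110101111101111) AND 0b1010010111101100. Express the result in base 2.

0b10000110001100

Add column by column in base 2, right to left:
  1+1 = 0 carry 1
  1+1+1 = 1 carry 1
  1+1+1 = 1 carry 1
  1+1+1 = 1 carry 1
  0+0+1 = 1
  1+1 = 0 carry 1
  0+1+1 = 0 carry 1
  1+1+1 = 1 carry 1
  1+1+1 = 1 carry 1
  0+1+1 = 0 carry 1
  1+0+1 = 0 carry 1
  1+1+1 = 1 carry 1
  1+0+1 = 0 carry 1
  1+1+1 = 1 carry 1
  1+1+1 = 1 carry 1
  0+1+1 = 0 carry 1
  final carry 1
Sum = 0b10110100110011110; now AND with 0b1010010111101100:
  10110100110011110
& 01010010111101100
= 00010000110001100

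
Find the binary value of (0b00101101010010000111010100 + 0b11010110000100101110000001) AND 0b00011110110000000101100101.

0b10010000000101000101

Add column by column in base 2, right to left:
  0+1 = 1
  0+0 = 0
  1+0 = 1
  0+0 = 0
  1+0 = 1
  0+0 = 0
  1+0 = 1
  1+1 = 0 carry 1
  1+1+1 = 1 carry 1
  0+1+1 = 0 carry 1
  0+0+1 = 1
  0+1 = 1
  0+0 = 0
  1+0 = 1
  0+1 = 1
  0+0 = 0
  1+0 = 1
  0+0 = 0
  1+0 = 1
  0+1 = 1
  1+1 = 0 carry 1
  1+0+1 = 0 carry 1
  0+1+1 = 0 carry 1
  1+0+1 = 0 carry 1
  0+1+1 = 0 carry 1
  0+1+1 = 0 carry 1
  final carry 1
Sum = 0b100000011010110110101010101; now AND with 0b00011110110000000101100101:
  100000011010110110101010101
& 000011110110000000101100101
= 000000010010000000101000101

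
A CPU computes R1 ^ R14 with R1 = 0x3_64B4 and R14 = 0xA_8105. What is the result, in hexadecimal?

XOR each hex digit independently (no carries):
  3^A=9, 6^8=E, 4^1=5, B^0=B, 4^5=1

0x9E5B1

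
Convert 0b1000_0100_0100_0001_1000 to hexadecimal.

0x84418

Group the bits into nibbles: 1000 0100 0100 0001 1000 → 84418.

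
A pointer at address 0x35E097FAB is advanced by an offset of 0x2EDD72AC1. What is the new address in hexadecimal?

Add column by column in base 16, right to left:
  B+1 = C
  A+C = 6 carry 1
  F+A+1 = A carry 1
  7+2+1 = A
  9+7 = 0 carry 1
  0+D+1 = E
  E+D = B carry 1
  5+E+1 = 4 carry 1
  3+2+1 = 6

0x64BE0AA6C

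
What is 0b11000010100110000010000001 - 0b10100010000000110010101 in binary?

Subtract column by column in base 2:
  1-1 → 0
  0-0 → 0
  0-1 → 1 (borrow)
  0-0-1 → 1 (borrow)
  0-1-1 → 0 (borrow)
  0-0-1 → 1 (borrow)
  0-0-1 → 1 (borrow)
  1-1-1 → 1 (borrow)
  0-1-1 → 0 (borrow)
  0-0-1 → 1 (borrow)
  0-0-1 → 1 (borrow)
  0-0-1 → 1 (borrow)
  0-0-1 → 1 (borrow)
  1-0-1 → 0
  1-0 → 1
  0-0 → 0
  0-1 → 1 (borrow)
  1-0-1 → 0
  0-0 → 0
  1-0 → 1
  0-1 → 1 (borrow)
  0-0-1 → 1 (borrow)
  0-1-1 → 0 (borrow)
  0-0-1 → 1 (borrow)
  1-0-1 → 0
  1-0 → 1

0b10101110010101111011101100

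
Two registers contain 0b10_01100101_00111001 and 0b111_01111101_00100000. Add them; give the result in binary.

Add column by column in base 2, right to left:
  1+0 = 1
  0+0 = 0
  0+0 = 0
  1+0 = 1
  1+0 = 1
  1+1 = 0 carry 1
  0+0+1 = 1
  0+0 = 0
  1+1 = 0 carry 1
  0+0+1 = 1
  1+1 = 0 carry 1
  0+1+1 = 0 carry 1
  0+1+1 = 0 carry 1
  1+1+1 = 1 carry 1
  1+1+1 = 1 carry 1
  0+0+1 = 1
  0+1 = 1
  1+1 = 0 carry 1
  0+1+1 = 0 carry 1
  final carry 1

0b10011110001001011001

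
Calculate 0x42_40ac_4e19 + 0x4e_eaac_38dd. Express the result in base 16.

Add column by column in base 16, right to left:
  9+d = 6 carry 1
  1+d+1 = f
  e+8 = 6 carry 1
  4+3+1 = 8
  c+c = 8 carry 1
  a+a+1 = 5 carry 1
  0+a+1 = b
  4+e = 2 carry 1
  2+e+1 = 1 carry 1
  4+4+1 = 9

0x912b5886f6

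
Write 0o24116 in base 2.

0b10100001001110

Each octal digit is 3 bits: 2=010 4=100 1=001 1=001 6=110.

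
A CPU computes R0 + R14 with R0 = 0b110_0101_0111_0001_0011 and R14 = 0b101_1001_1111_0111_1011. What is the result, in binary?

Add column by column in base 2, right to left:
  1+1 = 0 carry 1
  1+1+1 = 1 carry 1
  0+0+1 = 1
  0+1 = 1
  1+1 = 0 carry 1
  0+1+1 = 0 carry 1
  0+1+1 = 0 carry 1
  0+0+1 = 1
  1+1 = 0 carry 1
  1+1+1 = 1 carry 1
  1+1+1 = 1 carry 1
  0+1+1 = 0 carry 1
  1+1+1 = 1 carry 1
  0+0+1 = 1
  1+0 = 1
  0+1 = 1
  0+1 = 1
  1+0 = 1
  1+1 = 0 carry 1
  final carry 1

0b10111111011010001110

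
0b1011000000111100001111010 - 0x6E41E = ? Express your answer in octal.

0o126312134

0b1011000000111100001111010 = 0o130074172 in octal.
0x6E41E = 0o1562036 in octal.
Subtract column by column in base 8:
  2-6 → 4 (borrow)
  7-3-1 → 3
  1-0 → 1
  4-2 → 2
  7-6 → 1
  0-5 → 3 (borrow)
  0-1-1 → 6 (borrow)
  3-0-1 → 2
  1-0 → 1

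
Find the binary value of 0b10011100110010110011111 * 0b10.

Multiply each base-2 digit by 2, carrying:
  1×2 = 2 → write 0 carry 1
  1×2+1 = 3 → write 1 carry 1
  1×2+1 = 3 → write 1 carry 1
  1×2+1 = 3 → write 1 carry 1
  1×2+1 = 3 → write 1 carry 1
  0×2+1 = 1 → write 1
  0×2 = 0 → write 0
  1×2 = 2 → write 0 carry 1
  1×2+1 = 3 → write 1 carry 1
  0×2+1 = 1 → write 1
  1×2 = 2 → write 0 carry 1
  0×2+1 = 1 → write 1
  0×2 = 0 → write 0
  1×2 = 2 → write 0 carry 1
  1×2+1 = 3 → write 1 carry 1
  0×2+1 = 1 → write 1
  0×2 = 0 → write 0
  1×2 = 2 → write 0 carry 1
  1×2+1 = 3 → write 1 carry 1
  1×2+1 = 3 → write 1 carry 1
  0×2+1 = 1 → write 1
  0×2 = 0 → write 0
  1×2 = 2 → write 0 carry 1
  remaining carry: 1

0b100111001100101100111110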